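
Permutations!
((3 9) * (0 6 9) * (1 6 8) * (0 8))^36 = ((1 6 9 3 8))^36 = (1 6 9 3 8)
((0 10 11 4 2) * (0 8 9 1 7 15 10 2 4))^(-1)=((0 2 8 9 1 7 15 10 11))^(-1)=(0 11 10 15 7 1 9 8 2)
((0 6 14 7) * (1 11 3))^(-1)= (0 7 14 6)(1 3 11)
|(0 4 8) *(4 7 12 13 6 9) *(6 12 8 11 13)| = |(0 7 8)(4 11 13 12 6 9)| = 6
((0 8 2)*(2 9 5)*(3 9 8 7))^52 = (0 5 3)(2 9 7)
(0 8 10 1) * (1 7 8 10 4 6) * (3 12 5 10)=[3, 0, 2, 12, 6, 10, 1, 8, 4, 9, 7, 11, 5]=(0 3 12 5 10 7 8 4 6 1)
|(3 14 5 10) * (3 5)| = |(3 14)(5 10)| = 2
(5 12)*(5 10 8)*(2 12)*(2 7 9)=(2 12 10 8 5 7 9)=[0, 1, 12, 3, 4, 7, 6, 9, 5, 2, 8, 11, 10]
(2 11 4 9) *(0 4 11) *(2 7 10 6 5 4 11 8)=(0 11 8 2)(4 9 7 10 6 5)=[11, 1, 0, 3, 9, 4, 5, 10, 2, 7, 6, 8]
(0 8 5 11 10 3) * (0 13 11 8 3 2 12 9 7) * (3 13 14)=[13, 1, 12, 14, 4, 8, 6, 0, 5, 7, 2, 10, 9, 11, 3]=(0 13 11 10 2 12 9 7)(3 14)(5 8)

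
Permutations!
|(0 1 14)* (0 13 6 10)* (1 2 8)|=8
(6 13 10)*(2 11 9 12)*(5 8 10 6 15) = [0, 1, 11, 3, 4, 8, 13, 7, 10, 12, 15, 9, 2, 6, 14, 5] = (2 11 9 12)(5 8 10 15)(6 13)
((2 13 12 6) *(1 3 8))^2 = ((1 3 8)(2 13 12 6))^2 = (1 8 3)(2 12)(6 13)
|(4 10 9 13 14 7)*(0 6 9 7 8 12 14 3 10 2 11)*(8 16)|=|(0 6 9 13 3 10 7 4 2 11)(8 12 14 16)|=20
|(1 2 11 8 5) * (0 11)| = |(0 11 8 5 1 2)| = 6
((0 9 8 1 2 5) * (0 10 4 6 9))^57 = ((1 2 5 10 4 6 9 8))^57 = (1 2 5 10 4 6 9 8)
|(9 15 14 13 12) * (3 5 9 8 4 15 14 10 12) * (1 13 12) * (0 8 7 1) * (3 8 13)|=42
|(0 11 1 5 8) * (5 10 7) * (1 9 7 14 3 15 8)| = |(0 11 9 7 5 1 10 14 3 15 8)| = 11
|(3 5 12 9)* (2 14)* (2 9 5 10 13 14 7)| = 10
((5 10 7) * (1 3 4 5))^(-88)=(1 4 10)(3 5 7)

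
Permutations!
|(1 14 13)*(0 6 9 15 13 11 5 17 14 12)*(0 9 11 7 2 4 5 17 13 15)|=13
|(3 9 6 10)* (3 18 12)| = 6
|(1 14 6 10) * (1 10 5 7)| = |(1 14 6 5 7)| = 5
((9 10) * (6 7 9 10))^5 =((10)(6 7 9))^5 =(10)(6 9 7)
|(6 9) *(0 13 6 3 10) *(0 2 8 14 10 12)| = |(0 13 6 9 3 12)(2 8 14 10)| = 12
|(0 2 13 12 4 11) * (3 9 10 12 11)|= 20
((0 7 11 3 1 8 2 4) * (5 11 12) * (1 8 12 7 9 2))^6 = ((0 9 2 4)(1 12 5 11 3 8))^6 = (12)(0 2)(4 9)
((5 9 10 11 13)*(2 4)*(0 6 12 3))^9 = ((0 6 12 3)(2 4)(5 9 10 11 13))^9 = (0 6 12 3)(2 4)(5 13 11 10 9)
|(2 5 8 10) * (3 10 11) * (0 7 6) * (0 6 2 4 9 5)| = 21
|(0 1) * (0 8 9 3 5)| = 6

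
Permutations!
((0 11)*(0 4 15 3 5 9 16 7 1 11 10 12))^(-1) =((0 10 12)(1 11 4 15 3 5 9 16 7))^(-1) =(0 12 10)(1 7 16 9 5 3 15 4 11)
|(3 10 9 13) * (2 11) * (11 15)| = |(2 15 11)(3 10 9 13)| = 12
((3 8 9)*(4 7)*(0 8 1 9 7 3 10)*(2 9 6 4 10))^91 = (0 10 7 8)(1 3 4 6)(2 9)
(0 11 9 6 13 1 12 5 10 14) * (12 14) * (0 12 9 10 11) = [0, 14, 2, 3, 4, 11, 13, 7, 8, 6, 9, 10, 5, 1, 12] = (1 14 12 5 11 10 9 6 13)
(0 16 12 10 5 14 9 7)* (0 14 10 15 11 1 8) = (0 16 12 15 11 1 8)(5 10)(7 14 9) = [16, 8, 2, 3, 4, 10, 6, 14, 0, 7, 5, 1, 15, 13, 9, 11, 12]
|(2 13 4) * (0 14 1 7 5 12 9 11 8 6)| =|(0 14 1 7 5 12 9 11 8 6)(2 13 4)| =30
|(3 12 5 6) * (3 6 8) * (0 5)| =|(0 5 8 3 12)| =5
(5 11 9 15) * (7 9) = [0, 1, 2, 3, 4, 11, 6, 9, 8, 15, 10, 7, 12, 13, 14, 5] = (5 11 7 9 15)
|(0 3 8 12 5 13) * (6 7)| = |(0 3 8 12 5 13)(6 7)| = 6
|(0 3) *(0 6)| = 3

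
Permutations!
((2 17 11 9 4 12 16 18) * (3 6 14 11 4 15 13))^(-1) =(2 18 16 12 4 17)(3 13 15 9 11 14 6)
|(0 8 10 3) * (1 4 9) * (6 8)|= 15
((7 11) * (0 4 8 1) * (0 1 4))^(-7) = (4 8)(7 11) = ((4 8)(7 11))^(-7)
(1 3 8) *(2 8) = (1 3 2 8) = [0, 3, 8, 2, 4, 5, 6, 7, 1]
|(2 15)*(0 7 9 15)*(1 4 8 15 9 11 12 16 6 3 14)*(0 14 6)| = 30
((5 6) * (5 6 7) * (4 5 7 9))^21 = ((4 5 9))^21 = (9)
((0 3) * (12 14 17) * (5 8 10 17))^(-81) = (0 3)(5 17)(8 12)(10 14)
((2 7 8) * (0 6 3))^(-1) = (0 3 6)(2 8 7)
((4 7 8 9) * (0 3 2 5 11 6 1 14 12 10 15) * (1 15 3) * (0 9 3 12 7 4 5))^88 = ((0 1 14 7 8 3 2)(5 11 6 15 9)(10 12))^88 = (0 8 1 3 14 2 7)(5 15 11 9 6)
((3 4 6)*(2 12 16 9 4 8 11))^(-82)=((2 12 16 9 4 6 3 8 11))^(-82)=(2 11 8 3 6 4 9 16 12)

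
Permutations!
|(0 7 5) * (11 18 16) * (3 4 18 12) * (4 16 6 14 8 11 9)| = |(0 7 5)(3 16 9 4 18 6 14 8 11 12)| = 30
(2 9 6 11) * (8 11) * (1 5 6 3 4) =(1 5 6 8 11 2 9 3 4) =[0, 5, 9, 4, 1, 6, 8, 7, 11, 3, 10, 2]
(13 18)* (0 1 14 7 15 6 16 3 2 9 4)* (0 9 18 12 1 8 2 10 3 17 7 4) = (0 8 2 18 13 12 1 14 4 9)(3 10)(6 16 17 7 15) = [8, 14, 18, 10, 9, 5, 16, 15, 2, 0, 3, 11, 1, 12, 4, 6, 17, 7, 13]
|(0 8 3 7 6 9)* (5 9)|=7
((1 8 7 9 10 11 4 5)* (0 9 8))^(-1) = (0 1 5 4 11 10 9)(7 8)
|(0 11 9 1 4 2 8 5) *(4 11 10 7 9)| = |(0 10 7 9 1 11 4 2 8 5)| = 10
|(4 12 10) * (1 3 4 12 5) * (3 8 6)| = |(1 8 6 3 4 5)(10 12)| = 6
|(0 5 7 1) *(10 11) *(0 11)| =|(0 5 7 1 11 10)| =6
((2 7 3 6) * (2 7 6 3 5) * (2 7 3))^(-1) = ((2 6 3)(5 7))^(-1) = (2 3 6)(5 7)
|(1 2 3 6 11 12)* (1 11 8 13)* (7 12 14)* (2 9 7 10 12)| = |(1 9 7 2 3 6 8 13)(10 12 11 14)| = 8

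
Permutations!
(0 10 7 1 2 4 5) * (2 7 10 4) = (10)(0 4 5)(1 7) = [4, 7, 2, 3, 5, 0, 6, 1, 8, 9, 10]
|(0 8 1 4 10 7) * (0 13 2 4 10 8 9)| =|(0 9)(1 10 7 13 2 4 8)| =14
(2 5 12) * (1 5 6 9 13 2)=(1 5 12)(2 6 9 13)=[0, 5, 6, 3, 4, 12, 9, 7, 8, 13, 10, 11, 1, 2]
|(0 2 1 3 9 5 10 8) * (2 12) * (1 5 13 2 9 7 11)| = |(0 12 9 13 2 5 10 8)(1 3 7 11)| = 8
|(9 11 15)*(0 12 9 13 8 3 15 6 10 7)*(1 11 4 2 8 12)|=|(0 1 11 6 10 7)(2 8 3 15 13 12 9 4)|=24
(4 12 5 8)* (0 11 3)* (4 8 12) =(0 11 3)(5 12) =[11, 1, 2, 0, 4, 12, 6, 7, 8, 9, 10, 3, 5]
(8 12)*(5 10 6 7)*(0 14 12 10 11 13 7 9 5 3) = (0 14 12 8 10 6 9 5 11 13 7 3) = [14, 1, 2, 0, 4, 11, 9, 3, 10, 5, 6, 13, 8, 7, 12]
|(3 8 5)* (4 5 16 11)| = |(3 8 16 11 4 5)| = 6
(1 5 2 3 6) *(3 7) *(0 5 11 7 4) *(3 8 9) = (0 5 2 4)(1 11 7 8 9 3 6) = [5, 11, 4, 6, 0, 2, 1, 8, 9, 3, 10, 7]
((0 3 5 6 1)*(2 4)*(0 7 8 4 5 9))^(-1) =(0 9 3)(1 6 5 2 4 8 7)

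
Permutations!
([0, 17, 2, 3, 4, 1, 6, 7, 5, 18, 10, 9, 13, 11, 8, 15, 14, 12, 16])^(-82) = [0, 18, 2, 3, 4, 9, 6, 7, 11, 1, 10, 5, 14, 8, 13, 15, 12, 16, 17]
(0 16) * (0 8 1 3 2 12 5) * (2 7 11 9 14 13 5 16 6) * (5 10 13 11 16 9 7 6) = (0 5)(1 3 6 2 12 9 14 11 7 16 8)(10 13) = [5, 3, 12, 6, 4, 0, 2, 16, 1, 14, 13, 7, 9, 10, 11, 15, 8]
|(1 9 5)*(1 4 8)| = 5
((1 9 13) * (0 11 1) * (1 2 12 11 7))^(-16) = (0 13 9 1 7)(2 11 12) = ((0 7 1 9 13)(2 12 11))^(-16)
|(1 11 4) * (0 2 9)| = 3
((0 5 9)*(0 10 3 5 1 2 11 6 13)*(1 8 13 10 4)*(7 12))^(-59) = (0 8 13)(1 10 4 6 9 11 5 2 3)(7 12)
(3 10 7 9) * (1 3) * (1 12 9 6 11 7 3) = [0, 1, 2, 10, 4, 5, 11, 6, 8, 12, 3, 7, 9] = (3 10)(6 11 7)(9 12)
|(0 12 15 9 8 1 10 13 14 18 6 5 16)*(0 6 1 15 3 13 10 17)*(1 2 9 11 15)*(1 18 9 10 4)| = |(0 12 3 13 14 9 8 18 2 10 4 1 17)(5 16 6)(11 15)| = 78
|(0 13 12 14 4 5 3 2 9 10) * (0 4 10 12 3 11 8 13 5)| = |(0 5 11 8 13 3 2 9 12 14 10 4)| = 12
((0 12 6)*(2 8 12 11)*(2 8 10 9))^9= ((0 11 8 12 6)(2 10 9))^9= (0 6 12 8 11)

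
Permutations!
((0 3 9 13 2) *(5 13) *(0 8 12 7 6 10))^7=(0 12 5 10 8 9 6 2 3 7 13)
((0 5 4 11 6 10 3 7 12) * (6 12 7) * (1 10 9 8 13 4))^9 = ((0 5 1 10 3 6 9 8 13 4 11 12))^9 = (0 4 9 10)(1 12 13 6)(3 5 11 8)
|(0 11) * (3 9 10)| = 6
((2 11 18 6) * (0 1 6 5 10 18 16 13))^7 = (5 10 18)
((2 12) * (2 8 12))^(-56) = ((8 12))^(-56) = (12)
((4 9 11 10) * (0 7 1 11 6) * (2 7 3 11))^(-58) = ((0 3 11 10 4 9 6)(1 2 7))^(-58) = (0 9 10 3 6 4 11)(1 7 2)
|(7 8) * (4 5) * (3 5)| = |(3 5 4)(7 8)| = 6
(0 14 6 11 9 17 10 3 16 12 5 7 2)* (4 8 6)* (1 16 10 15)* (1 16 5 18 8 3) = (0 14 4 3 10 1 5 7 2)(6 11 9 17 15 16 12 18 8) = [14, 5, 0, 10, 3, 7, 11, 2, 6, 17, 1, 9, 18, 13, 4, 16, 12, 15, 8]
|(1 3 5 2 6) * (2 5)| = |(1 3 2 6)| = 4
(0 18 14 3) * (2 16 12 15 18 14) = [14, 1, 16, 0, 4, 5, 6, 7, 8, 9, 10, 11, 15, 13, 3, 18, 12, 17, 2] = (0 14 3)(2 16 12 15 18)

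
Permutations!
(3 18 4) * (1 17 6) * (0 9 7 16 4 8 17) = (0 9 7 16 4 3 18 8 17 6 1) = [9, 0, 2, 18, 3, 5, 1, 16, 17, 7, 10, 11, 12, 13, 14, 15, 4, 6, 8]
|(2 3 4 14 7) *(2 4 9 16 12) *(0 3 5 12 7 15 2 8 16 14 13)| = |(0 3 9 14 15 2 5 12 8 16 7 4 13)| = 13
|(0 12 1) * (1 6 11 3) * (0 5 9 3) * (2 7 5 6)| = 10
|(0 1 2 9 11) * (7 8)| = |(0 1 2 9 11)(7 8)| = 10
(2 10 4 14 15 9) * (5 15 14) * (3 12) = (2 10 4 5 15 9)(3 12) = [0, 1, 10, 12, 5, 15, 6, 7, 8, 2, 4, 11, 3, 13, 14, 9]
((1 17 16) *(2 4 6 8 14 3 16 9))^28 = (1 3 8 4 9)(2 17 16 14 6)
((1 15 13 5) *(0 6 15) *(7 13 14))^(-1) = (0 1 5 13 7 14 15 6)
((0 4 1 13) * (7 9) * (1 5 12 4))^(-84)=((0 1 13)(4 5 12)(7 9))^(-84)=(13)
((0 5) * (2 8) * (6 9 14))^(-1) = (0 5)(2 8)(6 14 9)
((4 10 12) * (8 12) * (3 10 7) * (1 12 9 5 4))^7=(1 12)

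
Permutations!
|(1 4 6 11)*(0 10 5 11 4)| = 10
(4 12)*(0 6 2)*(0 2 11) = [6, 1, 2, 3, 12, 5, 11, 7, 8, 9, 10, 0, 4] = (0 6 11)(4 12)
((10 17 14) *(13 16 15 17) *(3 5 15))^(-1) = (3 16 13 10 14 17 15 5)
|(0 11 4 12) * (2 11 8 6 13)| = 8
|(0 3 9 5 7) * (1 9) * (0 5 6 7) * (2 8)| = 14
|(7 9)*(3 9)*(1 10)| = 6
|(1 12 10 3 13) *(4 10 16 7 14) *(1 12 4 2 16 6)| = 28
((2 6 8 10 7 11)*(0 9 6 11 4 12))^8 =(12) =((0 9 6 8 10 7 4 12)(2 11))^8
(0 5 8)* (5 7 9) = (0 7 9 5 8) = [7, 1, 2, 3, 4, 8, 6, 9, 0, 5]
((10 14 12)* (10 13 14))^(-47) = (12 13 14)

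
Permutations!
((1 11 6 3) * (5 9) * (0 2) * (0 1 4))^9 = (0 1 6 4 2 11 3)(5 9)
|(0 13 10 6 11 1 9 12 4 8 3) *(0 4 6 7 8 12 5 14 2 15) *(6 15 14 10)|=14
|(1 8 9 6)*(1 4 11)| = 6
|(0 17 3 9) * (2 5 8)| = 12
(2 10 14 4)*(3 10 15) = (2 15 3 10 14 4) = [0, 1, 15, 10, 2, 5, 6, 7, 8, 9, 14, 11, 12, 13, 4, 3]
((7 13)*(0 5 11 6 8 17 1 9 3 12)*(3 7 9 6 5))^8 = ((0 3 12)(1 6 8 17)(5 11)(7 13 9))^8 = (17)(0 12 3)(7 9 13)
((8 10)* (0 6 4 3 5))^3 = (0 3 6 5 4)(8 10)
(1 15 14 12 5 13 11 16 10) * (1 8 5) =(1 15 14 12)(5 13 11 16 10 8) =[0, 15, 2, 3, 4, 13, 6, 7, 5, 9, 8, 16, 1, 11, 12, 14, 10]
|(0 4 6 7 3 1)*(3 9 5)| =8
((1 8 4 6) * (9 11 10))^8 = (9 10 11)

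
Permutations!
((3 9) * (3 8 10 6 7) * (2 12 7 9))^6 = ((2 12 7 3)(6 9 8 10))^6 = (2 7)(3 12)(6 8)(9 10)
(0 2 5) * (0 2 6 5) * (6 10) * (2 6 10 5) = [5, 1, 0, 3, 4, 6, 2, 7, 8, 9, 10] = (10)(0 5 6 2)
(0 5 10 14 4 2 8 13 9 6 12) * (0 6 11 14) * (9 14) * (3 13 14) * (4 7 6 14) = (0 5 10)(2 8 4)(3 13)(6 12 14 7)(9 11) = [5, 1, 8, 13, 2, 10, 12, 6, 4, 11, 0, 9, 14, 3, 7]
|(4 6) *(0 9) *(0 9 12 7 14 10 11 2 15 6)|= |(0 12 7 14 10 11 2 15 6 4)|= 10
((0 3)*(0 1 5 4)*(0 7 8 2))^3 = (0 5 8 3 4 2 1 7)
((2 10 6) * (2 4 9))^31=(2 10 6 4 9)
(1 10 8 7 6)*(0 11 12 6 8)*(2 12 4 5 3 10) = (0 11 4 5 3 10)(1 2 12 6)(7 8) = [11, 2, 12, 10, 5, 3, 1, 8, 7, 9, 0, 4, 6]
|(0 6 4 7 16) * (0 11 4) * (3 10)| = |(0 6)(3 10)(4 7 16 11)| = 4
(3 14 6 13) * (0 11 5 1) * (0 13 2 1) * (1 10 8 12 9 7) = [11, 13, 10, 14, 4, 0, 2, 1, 12, 7, 8, 5, 9, 3, 6] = (0 11 5)(1 13 3 14 6 2 10 8 12 9 7)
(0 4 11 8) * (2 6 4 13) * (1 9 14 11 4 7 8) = [13, 9, 6, 3, 4, 5, 7, 8, 0, 14, 10, 1, 12, 2, 11] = (0 13 2 6 7 8)(1 9 14 11)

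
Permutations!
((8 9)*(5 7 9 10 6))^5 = (5 6 10 8 9 7) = ((5 7 9 8 10 6))^5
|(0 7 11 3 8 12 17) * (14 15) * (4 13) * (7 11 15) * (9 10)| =6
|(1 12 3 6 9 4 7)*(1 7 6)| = |(1 12 3)(4 6 9)| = 3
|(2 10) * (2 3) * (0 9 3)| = 5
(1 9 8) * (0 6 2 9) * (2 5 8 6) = (0 2 9 6 5 8 1) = [2, 0, 9, 3, 4, 8, 5, 7, 1, 6]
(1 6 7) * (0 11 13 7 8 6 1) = (0 11 13 7)(6 8) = [11, 1, 2, 3, 4, 5, 8, 0, 6, 9, 10, 13, 12, 7]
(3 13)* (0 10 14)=(0 10 14)(3 13)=[10, 1, 2, 13, 4, 5, 6, 7, 8, 9, 14, 11, 12, 3, 0]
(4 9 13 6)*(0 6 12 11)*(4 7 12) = (0 6 7 12 11)(4 9 13) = [6, 1, 2, 3, 9, 5, 7, 12, 8, 13, 10, 0, 11, 4]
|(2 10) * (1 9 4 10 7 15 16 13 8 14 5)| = |(1 9 4 10 2 7 15 16 13 8 14 5)| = 12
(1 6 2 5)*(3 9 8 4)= (1 6 2 5)(3 9 8 4)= [0, 6, 5, 9, 3, 1, 2, 7, 4, 8]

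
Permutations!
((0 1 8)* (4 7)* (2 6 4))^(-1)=((0 1 8)(2 6 4 7))^(-1)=(0 8 1)(2 7 4 6)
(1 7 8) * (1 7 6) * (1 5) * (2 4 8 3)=(1 6 5)(2 4 8 7 3)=[0, 6, 4, 2, 8, 1, 5, 3, 7]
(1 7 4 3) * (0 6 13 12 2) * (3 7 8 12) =(0 6 13 3 1 8 12 2)(4 7) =[6, 8, 0, 1, 7, 5, 13, 4, 12, 9, 10, 11, 2, 3]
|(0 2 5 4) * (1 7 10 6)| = |(0 2 5 4)(1 7 10 6)| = 4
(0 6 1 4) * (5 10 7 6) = (0 5 10 7 6 1 4) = [5, 4, 2, 3, 0, 10, 1, 6, 8, 9, 7]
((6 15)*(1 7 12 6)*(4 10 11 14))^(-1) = (1 15 6 12 7)(4 14 11 10)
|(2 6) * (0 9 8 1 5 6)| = 7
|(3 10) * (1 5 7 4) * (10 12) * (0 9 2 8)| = 12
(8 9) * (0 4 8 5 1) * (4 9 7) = (0 9 5 1)(4 8 7) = [9, 0, 2, 3, 8, 1, 6, 4, 7, 5]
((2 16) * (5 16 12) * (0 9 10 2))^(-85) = (0 16 5 12 2 10 9)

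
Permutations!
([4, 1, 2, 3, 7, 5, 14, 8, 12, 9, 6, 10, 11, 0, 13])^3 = (0 8 10 13 7 11 14 4 12 6)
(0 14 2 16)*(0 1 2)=(0 14)(1 2 16)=[14, 2, 16, 3, 4, 5, 6, 7, 8, 9, 10, 11, 12, 13, 0, 15, 1]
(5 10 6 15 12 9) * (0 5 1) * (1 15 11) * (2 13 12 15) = [5, 0, 13, 3, 4, 10, 11, 7, 8, 2, 6, 1, 9, 12, 14, 15] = (15)(0 5 10 6 11 1)(2 13 12 9)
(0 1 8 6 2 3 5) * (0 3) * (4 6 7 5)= (0 1 8 7 5 3 4 6 2)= [1, 8, 0, 4, 6, 3, 2, 5, 7]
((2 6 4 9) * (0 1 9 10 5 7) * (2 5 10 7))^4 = ((10)(0 1 9 5 2 6 4 7))^4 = (10)(0 2)(1 6)(4 9)(5 7)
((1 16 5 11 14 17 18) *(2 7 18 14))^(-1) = ((1 16 5 11 2 7 18)(14 17))^(-1) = (1 18 7 2 11 5 16)(14 17)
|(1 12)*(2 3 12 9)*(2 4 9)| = |(1 2 3 12)(4 9)| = 4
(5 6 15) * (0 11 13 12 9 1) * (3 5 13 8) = [11, 0, 2, 5, 4, 6, 15, 7, 3, 1, 10, 8, 9, 12, 14, 13] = (0 11 8 3 5 6 15 13 12 9 1)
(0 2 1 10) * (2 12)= (0 12 2 1 10)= [12, 10, 1, 3, 4, 5, 6, 7, 8, 9, 0, 11, 2]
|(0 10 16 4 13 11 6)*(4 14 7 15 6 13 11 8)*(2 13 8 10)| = |(0 2 13 10 16 14 7 15 6)(4 11 8)| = 9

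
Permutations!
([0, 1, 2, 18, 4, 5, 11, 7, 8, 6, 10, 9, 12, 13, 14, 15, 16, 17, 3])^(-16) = [0, 1, 2, 3, 4, 5, 9, 7, 8, 11, 10, 6, 12, 13, 14, 15, 16, 17, 18]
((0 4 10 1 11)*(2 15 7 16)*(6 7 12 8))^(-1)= (0 11 1 10 4)(2 16 7 6 8 12 15)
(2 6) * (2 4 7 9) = (2 6 4 7 9) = [0, 1, 6, 3, 7, 5, 4, 9, 8, 2]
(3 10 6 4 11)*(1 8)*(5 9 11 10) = (1 8)(3 5 9 11)(4 10 6) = [0, 8, 2, 5, 10, 9, 4, 7, 1, 11, 6, 3]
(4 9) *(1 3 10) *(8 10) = (1 3 8 10)(4 9) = [0, 3, 2, 8, 9, 5, 6, 7, 10, 4, 1]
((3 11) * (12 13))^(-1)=(3 11)(12 13)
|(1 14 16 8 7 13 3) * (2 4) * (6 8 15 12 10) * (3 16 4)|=40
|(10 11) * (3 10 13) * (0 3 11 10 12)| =|(0 3 12)(11 13)| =6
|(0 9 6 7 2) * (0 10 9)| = 5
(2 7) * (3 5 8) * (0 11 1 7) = (0 11 1 7 2)(3 5 8) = [11, 7, 0, 5, 4, 8, 6, 2, 3, 9, 10, 1]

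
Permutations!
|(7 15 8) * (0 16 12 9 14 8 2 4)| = |(0 16 12 9 14 8 7 15 2 4)| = 10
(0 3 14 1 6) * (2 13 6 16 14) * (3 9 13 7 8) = (0 9 13 6)(1 16 14)(2 7 8 3) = [9, 16, 7, 2, 4, 5, 0, 8, 3, 13, 10, 11, 12, 6, 1, 15, 14]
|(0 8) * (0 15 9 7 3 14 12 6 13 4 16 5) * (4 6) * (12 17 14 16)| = 8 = |(0 8 15 9 7 3 16 5)(4 12)(6 13)(14 17)|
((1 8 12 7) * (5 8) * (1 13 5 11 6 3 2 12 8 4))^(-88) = (1 6 2 7 5)(3 12 13 4 11)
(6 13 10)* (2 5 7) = (2 5 7)(6 13 10) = [0, 1, 5, 3, 4, 7, 13, 2, 8, 9, 6, 11, 12, 10]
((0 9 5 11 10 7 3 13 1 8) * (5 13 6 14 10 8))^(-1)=((0 9 13 1 5 11 8)(3 6 14 10 7))^(-1)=(0 8 11 5 1 13 9)(3 7 10 14 6)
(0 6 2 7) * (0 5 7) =(0 6 2)(5 7) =[6, 1, 0, 3, 4, 7, 2, 5]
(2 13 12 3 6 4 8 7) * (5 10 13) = (2 5 10 13 12 3 6 4 8 7) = [0, 1, 5, 6, 8, 10, 4, 2, 7, 9, 13, 11, 3, 12]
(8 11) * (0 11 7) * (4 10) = (0 11 8 7)(4 10) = [11, 1, 2, 3, 10, 5, 6, 0, 7, 9, 4, 8]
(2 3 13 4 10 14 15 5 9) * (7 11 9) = (2 3 13 4 10 14 15 5 7 11 9) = [0, 1, 3, 13, 10, 7, 6, 11, 8, 2, 14, 9, 12, 4, 15, 5]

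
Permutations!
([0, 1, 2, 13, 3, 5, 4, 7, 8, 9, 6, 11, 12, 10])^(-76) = [0, 1, 2, 4, 6, 5, 10, 7, 8, 9, 13, 11, 12, 3]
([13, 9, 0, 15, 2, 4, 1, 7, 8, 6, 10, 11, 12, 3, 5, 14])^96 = (15)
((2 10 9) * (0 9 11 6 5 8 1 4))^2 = (0 2 11 5 1)(4 9 10 6 8)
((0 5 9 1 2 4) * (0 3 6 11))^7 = (0 6 4 1 5 11 3 2 9)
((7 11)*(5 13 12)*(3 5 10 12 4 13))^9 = ((3 5)(4 13)(7 11)(10 12))^9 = (3 5)(4 13)(7 11)(10 12)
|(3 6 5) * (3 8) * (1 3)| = |(1 3 6 5 8)| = 5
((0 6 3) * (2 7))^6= ((0 6 3)(2 7))^6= (7)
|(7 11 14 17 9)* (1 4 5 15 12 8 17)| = 11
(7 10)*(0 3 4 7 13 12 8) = (0 3 4 7 10 13 12 8) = [3, 1, 2, 4, 7, 5, 6, 10, 0, 9, 13, 11, 8, 12]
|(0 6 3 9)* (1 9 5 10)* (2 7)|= 14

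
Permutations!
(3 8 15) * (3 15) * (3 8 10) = (15)(3 10) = [0, 1, 2, 10, 4, 5, 6, 7, 8, 9, 3, 11, 12, 13, 14, 15]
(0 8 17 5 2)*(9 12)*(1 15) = [8, 15, 0, 3, 4, 2, 6, 7, 17, 12, 10, 11, 9, 13, 14, 1, 16, 5] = (0 8 17 5 2)(1 15)(9 12)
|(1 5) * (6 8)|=2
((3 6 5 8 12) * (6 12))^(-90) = ((3 12)(5 8 6))^(-90) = (12)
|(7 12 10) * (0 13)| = 6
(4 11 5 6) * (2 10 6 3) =(2 10 6 4 11 5 3) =[0, 1, 10, 2, 11, 3, 4, 7, 8, 9, 6, 5]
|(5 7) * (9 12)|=|(5 7)(9 12)|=2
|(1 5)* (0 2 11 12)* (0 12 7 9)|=10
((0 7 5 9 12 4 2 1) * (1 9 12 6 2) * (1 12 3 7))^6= (12)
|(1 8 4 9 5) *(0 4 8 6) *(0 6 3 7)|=|(0 4 9 5 1 3 7)|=7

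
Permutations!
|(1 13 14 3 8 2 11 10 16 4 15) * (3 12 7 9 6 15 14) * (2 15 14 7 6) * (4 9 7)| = |(1 13 3 8 15)(2 11 10 16 9)(6 14 12)| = 15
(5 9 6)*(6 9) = (9)(5 6) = [0, 1, 2, 3, 4, 6, 5, 7, 8, 9]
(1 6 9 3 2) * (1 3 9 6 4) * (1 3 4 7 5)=(9)(1 7 5)(2 4 3)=[0, 7, 4, 2, 3, 1, 6, 5, 8, 9]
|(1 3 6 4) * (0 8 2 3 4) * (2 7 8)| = |(0 2 3 6)(1 4)(7 8)| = 4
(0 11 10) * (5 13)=(0 11 10)(5 13)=[11, 1, 2, 3, 4, 13, 6, 7, 8, 9, 0, 10, 12, 5]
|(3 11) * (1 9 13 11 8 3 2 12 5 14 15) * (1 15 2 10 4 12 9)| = |(15)(2 9 13 11 10 4 12 5 14)(3 8)| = 18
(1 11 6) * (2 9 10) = (1 11 6)(2 9 10) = [0, 11, 9, 3, 4, 5, 1, 7, 8, 10, 2, 6]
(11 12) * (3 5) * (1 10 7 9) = (1 10 7 9)(3 5)(11 12) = [0, 10, 2, 5, 4, 3, 6, 9, 8, 1, 7, 12, 11]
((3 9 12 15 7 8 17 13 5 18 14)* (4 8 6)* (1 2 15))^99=((1 2 15 7 6 4 8 17 13 5 18 14 3 9 12))^99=(1 5 7 3 8)(2 18 6 9 17)(4 12 13 15 14)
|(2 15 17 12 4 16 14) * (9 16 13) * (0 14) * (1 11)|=|(0 14 2 15 17 12 4 13 9 16)(1 11)|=10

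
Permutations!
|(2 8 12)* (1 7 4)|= 3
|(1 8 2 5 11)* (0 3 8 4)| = 8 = |(0 3 8 2 5 11 1 4)|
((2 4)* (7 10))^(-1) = (2 4)(7 10)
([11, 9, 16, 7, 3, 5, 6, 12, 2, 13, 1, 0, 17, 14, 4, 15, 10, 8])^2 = (1 13 4 7 17 2 10 9 14 3 12 8 16)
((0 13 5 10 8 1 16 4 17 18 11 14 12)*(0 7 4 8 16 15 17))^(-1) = (0 4 7 12 14 11 18 17 15 1 8 16 10 5 13)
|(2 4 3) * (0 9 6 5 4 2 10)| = |(0 9 6 5 4 3 10)| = 7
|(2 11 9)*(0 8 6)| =|(0 8 6)(2 11 9)| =3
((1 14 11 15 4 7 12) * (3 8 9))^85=((1 14 11 15 4 7 12)(3 8 9))^85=(1 14 11 15 4 7 12)(3 8 9)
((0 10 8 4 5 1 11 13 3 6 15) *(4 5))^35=((0 10 8 5 1 11 13 3 6 15))^35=(0 11)(1 15)(3 8)(5 6)(10 13)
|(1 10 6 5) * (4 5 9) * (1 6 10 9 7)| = 6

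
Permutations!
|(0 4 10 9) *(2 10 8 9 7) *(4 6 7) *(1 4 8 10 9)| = 20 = |(0 6 7 2 9)(1 4 10 8)|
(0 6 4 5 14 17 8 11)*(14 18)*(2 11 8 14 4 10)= (0 6 10 2 11)(4 5 18)(14 17)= [6, 1, 11, 3, 5, 18, 10, 7, 8, 9, 2, 0, 12, 13, 17, 15, 16, 14, 4]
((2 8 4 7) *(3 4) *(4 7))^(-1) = (2 7 3 8)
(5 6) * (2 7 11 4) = (2 7 11 4)(5 6) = [0, 1, 7, 3, 2, 6, 5, 11, 8, 9, 10, 4]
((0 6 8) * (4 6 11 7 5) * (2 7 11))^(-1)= (11)(0 8 6 4 5 7 2)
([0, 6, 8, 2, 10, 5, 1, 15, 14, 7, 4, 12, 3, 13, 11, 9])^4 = (2 12 14)(3 11 8)(7 15 9)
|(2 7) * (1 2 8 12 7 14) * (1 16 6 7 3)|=9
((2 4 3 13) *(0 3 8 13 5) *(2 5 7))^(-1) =(0 5 13 8 4 2 7 3)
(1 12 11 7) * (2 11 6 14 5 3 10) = (1 12 6 14 5 3 10 2 11 7) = [0, 12, 11, 10, 4, 3, 14, 1, 8, 9, 2, 7, 6, 13, 5]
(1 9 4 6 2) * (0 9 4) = (0 9)(1 4 6 2) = [9, 4, 1, 3, 6, 5, 2, 7, 8, 0]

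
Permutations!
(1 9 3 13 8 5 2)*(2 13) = (1 9 3 2)(5 13 8) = [0, 9, 1, 2, 4, 13, 6, 7, 5, 3, 10, 11, 12, 8]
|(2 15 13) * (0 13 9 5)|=6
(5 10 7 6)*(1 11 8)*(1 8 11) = (11)(5 10 7 6) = [0, 1, 2, 3, 4, 10, 5, 6, 8, 9, 7, 11]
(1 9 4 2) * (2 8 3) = (1 9 4 8 3 2) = [0, 9, 1, 2, 8, 5, 6, 7, 3, 4]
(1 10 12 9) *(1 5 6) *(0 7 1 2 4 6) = (0 7 1 10 12 9 5)(2 4 6) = [7, 10, 4, 3, 6, 0, 2, 1, 8, 5, 12, 11, 9]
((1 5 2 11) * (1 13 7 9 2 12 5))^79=(2 9 7 13 11)(5 12)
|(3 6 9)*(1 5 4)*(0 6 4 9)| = |(0 6)(1 5 9 3 4)| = 10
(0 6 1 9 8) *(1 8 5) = (0 6 8)(1 9 5) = [6, 9, 2, 3, 4, 1, 8, 7, 0, 5]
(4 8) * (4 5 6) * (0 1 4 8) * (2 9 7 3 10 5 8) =(0 1 4)(2 9 7 3 10 5 6) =[1, 4, 9, 10, 0, 6, 2, 3, 8, 7, 5]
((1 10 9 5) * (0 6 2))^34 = ((0 6 2)(1 10 9 5))^34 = (0 6 2)(1 9)(5 10)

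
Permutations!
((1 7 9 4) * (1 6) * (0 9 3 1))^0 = (9)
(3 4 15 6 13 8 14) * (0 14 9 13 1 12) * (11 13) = (0 14 3 4 15 6 1 12)(8 9 11 13) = [14, 12, 2, 4, 15, 5, 1, 7, 9, 11, 10, 13, 0, 8, 3, 6]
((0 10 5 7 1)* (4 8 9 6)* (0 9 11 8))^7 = ((0 10 5 7 1 9 6 4)(8 11))^7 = (0 4 6 9 1 7 5 10)(8 11)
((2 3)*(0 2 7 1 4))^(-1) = ((0 2 3 7 1 4))^(-1) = (0 4 1 7 3 2)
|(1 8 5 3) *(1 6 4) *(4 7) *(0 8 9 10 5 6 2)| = 11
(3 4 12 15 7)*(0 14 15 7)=(0 14 15)(3 4 12 7)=[14, 1, 2, 4, 12, 5, 6, 3, 8, 9, 10, 11, 7, 13, 15, 0]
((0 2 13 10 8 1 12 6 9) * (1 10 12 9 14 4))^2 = ((0 2 13 12 6 14 4 1 9)(8 10))^2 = (0 13 6 4 9 2 12 14 1)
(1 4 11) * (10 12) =(1 4 11)(10 12) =[0, 4, 2, 3, 11, 5, 6, 7, 8, 9, 12, 1, 10]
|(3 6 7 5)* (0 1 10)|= |(0 1 10)(3 6 7 5)|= 12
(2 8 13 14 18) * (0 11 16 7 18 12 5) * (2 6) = (0 11 16 7 18 6 2 8 13 14 12 5) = [11, 1, 8, 3, 4, 0, 2, 18, 13, 9, 10, 16, 5, 14, 12, 15, 7, 17, 6]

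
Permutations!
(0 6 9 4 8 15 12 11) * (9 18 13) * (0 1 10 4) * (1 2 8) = [6, 10, 8, 3, 1, 5, 18, 7, 15, 0, 4, 2, 11, 9, 14, 12, 16, 17, 13] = (0 6 18 13 9)(1 10 4)(2 8 15 12 11)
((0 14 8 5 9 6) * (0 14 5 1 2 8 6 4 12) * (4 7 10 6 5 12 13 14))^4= ((0 12)(1 2 8)(4 13 14 5 9 7 10 6))^4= (1 2 8)(4 9)(5 6)(7 13)(10 14)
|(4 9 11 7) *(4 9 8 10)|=|(4 8 10)(7 9 11)|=3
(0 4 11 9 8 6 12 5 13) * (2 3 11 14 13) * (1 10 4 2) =(0 2 3 11 9 8 6 12 5 1 10 4 14 13) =[2, 10, 3, 11, 14, 1, 12, 7, 6, 8, 4, 9, 5, 0, 13]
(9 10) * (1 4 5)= (1 4 5)(9 10)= [0, 4, 2, 3, 5, 1, 6, 7, 8, 10, 9]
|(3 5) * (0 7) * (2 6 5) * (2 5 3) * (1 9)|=4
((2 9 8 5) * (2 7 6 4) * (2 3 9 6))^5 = (2 8 4 7 9 6 5 3)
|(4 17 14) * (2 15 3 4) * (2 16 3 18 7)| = 20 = |(2 15 18 7)(3 4 17 14 16)|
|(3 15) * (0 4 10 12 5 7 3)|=|(0 4 10 12 5 7 3 15)|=8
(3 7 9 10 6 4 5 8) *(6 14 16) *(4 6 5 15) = (3 7 9 10 14 16 5 8)(4 15) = [0, 1, 2, 7, 15, 8, 6, 9, 3, 10, 14, 11, 12, 13, 16, 4, 5]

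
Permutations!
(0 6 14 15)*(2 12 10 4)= (0 6 14 15)(2 12 10 4)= [6, 1, 12, 3, 2, 5, 14, 7, 8, 9, 4, 11, 10, 13, 15, 0]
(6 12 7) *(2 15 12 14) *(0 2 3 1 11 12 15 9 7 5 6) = (15)(0 2 9 7)(1 11 12 5 6 14 3) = [2, 11, 9, 1, 4, 6, 14, 0, 8, 7, 10, 12, 5, 13, 3, 15]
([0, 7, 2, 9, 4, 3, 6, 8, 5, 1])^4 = (1 3 8)(5 7 9)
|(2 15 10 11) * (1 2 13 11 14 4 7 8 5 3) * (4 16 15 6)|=|(1 2 6 4 7 8 5 3)(10 14 16 15)(11 13)|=8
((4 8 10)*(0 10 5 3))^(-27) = ((0 10 4 8 5 3))^(-27) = (0 8)(3 4)(5 10)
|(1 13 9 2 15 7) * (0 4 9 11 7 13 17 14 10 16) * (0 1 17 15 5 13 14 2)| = 30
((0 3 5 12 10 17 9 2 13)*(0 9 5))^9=(0 3)(5 12 10 17)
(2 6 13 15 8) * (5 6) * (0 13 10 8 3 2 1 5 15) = [13, 5, 15, 2, 4, 6, 10, 7, 1, 9, 8, 11, 12, 0, 14, 3] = (0 13)(1 5 6 10 8)(2 15 3)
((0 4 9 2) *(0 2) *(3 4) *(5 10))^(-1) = (0 9 4 3)(5 10)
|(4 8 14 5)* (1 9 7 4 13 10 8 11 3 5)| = |(1 9 7 4 11 3 5 13 10 8 14)| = 11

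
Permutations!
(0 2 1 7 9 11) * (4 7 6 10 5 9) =(0 2 1 6 10 5 9 11)(4 7) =[2, 6, 1, 3, 7, 9, 10, 4, 8, 11, 5, 0]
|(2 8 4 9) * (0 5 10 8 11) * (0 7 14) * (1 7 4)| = 28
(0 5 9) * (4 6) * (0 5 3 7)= (0 3 7)(4 6)(5 9)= [3, 1, 2, 7, 6, 9, 4, 0, 8, 5]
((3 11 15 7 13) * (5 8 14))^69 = ((3 11 15 7 13)(5 8 14))^69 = (3 13 7 15 11)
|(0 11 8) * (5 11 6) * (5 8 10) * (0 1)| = 12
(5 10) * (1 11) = (1 11)(5 10) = [0, 11, 2, 3, 4, 10, 6, 7, 8, 9, 5, 1]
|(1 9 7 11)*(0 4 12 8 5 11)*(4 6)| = 10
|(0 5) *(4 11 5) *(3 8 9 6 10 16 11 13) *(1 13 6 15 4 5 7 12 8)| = |(0 5)(1 13 3)(4 6 10 16 11 7 12 8 9 15)| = 30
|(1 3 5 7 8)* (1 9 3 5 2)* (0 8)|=|(0 8 9 3 2 1 5 7)|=8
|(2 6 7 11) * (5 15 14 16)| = 4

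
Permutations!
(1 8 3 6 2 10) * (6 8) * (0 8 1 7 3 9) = [8, 6, 10, 1, 4, 5, 2, 3, 9, 0, 7] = (0 8 9)(1 6 2 10 7 3)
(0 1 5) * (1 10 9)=(0 10 9 1 5)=[10, 5, 2, 3, 4, 0, 6, 7, 8, 1, 9]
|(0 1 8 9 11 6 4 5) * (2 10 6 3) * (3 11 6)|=|(11)(0 1 8 9 6 4 5)(2 10 3)|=21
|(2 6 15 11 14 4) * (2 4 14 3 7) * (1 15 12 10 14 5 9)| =12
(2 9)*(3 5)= [0, 1, 9, 5, 4, 3, 6, 7, 8, 2]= (2 9)(3 5)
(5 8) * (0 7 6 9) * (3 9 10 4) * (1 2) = (0 7 6 10 4 3 9)(1 2)(5 8) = [7, 2, 1, 9, 3, 8, 10, 6, 5, 0, 4]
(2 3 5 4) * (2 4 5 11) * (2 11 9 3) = (11)(3 9) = [0, 1, 2, 9, 4, 5, 6, 7, 8, 3, 10, 11]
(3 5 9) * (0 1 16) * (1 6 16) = [6, 1, 2, 5, 4, 9, 16, 7, 8, 3, 10, 11, 12, 13, 14, 15, 0] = (0 6 16)(3 5 9)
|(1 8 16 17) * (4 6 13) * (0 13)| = |(0 13 4 6)(1 8 16 17)| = 4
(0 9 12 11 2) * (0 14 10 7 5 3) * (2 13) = (0 9 12 11 13 2 14 10 7 5 3) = [9, 1, 14, 0, 4, 3, 6, 5, 8, 12, 7, 13, 11, 2, 10]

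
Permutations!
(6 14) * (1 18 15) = (1 18 15)(6 14) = [0, 18, 2, 3, 4, 5, 14, 7, 8, 9, 10, 11, 12, 13, 6, 1, 16, 17, 15]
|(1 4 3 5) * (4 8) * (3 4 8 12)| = 4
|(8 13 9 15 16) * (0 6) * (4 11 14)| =30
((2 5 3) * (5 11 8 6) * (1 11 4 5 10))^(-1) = ((1 11 8 6 10)(2 4 5 3))^(-1) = (1 10 6 8 11)(2 3 5 4)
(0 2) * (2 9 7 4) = [9, 1, 0, 3, 2, 5, 6, 4, 8, 7] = (0 9 7 4 2)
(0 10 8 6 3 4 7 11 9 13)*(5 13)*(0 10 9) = (0 9 5 13 10 8 6 3 4 7 11) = [9, 1, 2, 4, 7, 13, 3, 11, 6, 5, 8, 0, 12, 10]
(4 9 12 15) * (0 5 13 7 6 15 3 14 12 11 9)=(0 5 13 7 6 15 4)(3 14 12)(9 11)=[5, 1, 2, 14, 0, 13, 15, 6, 8, 11, 10, 9, 3, 7, 12, 4]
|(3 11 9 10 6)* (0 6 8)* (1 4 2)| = |(0 6 3 11 9 10 8)(1 4 2)| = 21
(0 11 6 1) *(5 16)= (0 11 6 1)(5 16)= [11, 0, 2, 3, 4, 16, 1, 7, 8, 9, 10, 6, 12, 13, 14, 15, 5]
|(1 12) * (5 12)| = 3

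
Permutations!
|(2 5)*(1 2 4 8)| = |(1 2 5 4 8)| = 5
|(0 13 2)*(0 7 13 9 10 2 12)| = |(0 9 10 2 7 13 12)| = 7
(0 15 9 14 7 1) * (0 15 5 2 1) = (0 5 2 1 15 9 14 7) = [5, 15, 1, 3, 4, 2, 6, 0, 8, 14, 10, 11, 12, 13, 7, 9]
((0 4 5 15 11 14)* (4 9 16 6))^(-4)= (0 5 9 15 16 11 6 14 4)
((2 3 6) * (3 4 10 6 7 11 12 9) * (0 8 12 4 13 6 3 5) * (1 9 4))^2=(0 12 10 7 1 5 8 4 3 11 9)(2 6 13)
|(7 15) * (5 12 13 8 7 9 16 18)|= |(5 12 13 8 7 15 9 16 18)|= 9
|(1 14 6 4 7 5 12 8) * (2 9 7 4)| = 9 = |(1 14 6 2 9 7 5 12 8)|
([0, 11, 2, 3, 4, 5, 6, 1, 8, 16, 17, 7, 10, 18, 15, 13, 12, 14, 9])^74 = (1 7 11)(9 12 17 15 18 16 10 14 13)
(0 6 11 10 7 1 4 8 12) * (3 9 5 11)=(0 6 3 9 5 11 10 7 1 4 8 12)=[6, 4, 2, 9, 8, 11, 3, 1, 12, 5, 7, 10, 0]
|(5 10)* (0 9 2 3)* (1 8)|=|(0 9 2 3)(1 8)(5 10)|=4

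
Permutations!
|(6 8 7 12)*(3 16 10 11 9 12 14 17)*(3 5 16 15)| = |(3 15)(5 16 10 11 9 12 6 8 7 14 17)| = 22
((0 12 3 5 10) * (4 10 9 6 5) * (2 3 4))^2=(0 4)(5 6 9)(10 12)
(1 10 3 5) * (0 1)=[1, 10, 2, 5, 4, 0, 6, 7, 8, 9, 3]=(0 1 10 3 5)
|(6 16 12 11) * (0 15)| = 4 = |(0 15)(6 16 12 11)|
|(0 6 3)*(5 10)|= 6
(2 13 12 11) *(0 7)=[7, 1, 13, 3, 4, 5, 6, 0, 8, 9, 10, 2, 11, 12]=(0 7)(2 13 12 11)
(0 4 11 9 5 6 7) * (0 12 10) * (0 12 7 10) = (0 4 11 9 5 6 10 12) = [4, 1, 2, 3, 11, 6, 10, 7, 8, 5, 12, 9, 0]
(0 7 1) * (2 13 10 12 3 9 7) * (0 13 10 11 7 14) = (0 2 10 12 3 9 14)(1 13 11 7) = [2, 13, 10, 9, 4, 5, 6, 1, 8, 14, 12, 7, 3, 11, 0]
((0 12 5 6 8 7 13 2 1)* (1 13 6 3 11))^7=(0 12 5 3 11 1)(2 13)(6 8 7)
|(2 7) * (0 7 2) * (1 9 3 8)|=4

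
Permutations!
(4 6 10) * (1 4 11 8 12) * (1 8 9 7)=(1 4 6 10 11 9 7)(8 12)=[0, 4, 2, 3, 6, 5, 10, 1, 12, 7, 11, 9, 8]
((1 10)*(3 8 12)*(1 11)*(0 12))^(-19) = (0 12 3 8)(1 11 10)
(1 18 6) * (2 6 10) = (1 18 10 2 6) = [0, 18, 6, 3, 4, 5, 1, 7, 8, 9, 2, 11, 12, 13, 14, 15, 16, 17, 10]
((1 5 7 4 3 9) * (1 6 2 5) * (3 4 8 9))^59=((2 5 7 8 9 6))^59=(2 6 9 8 7 5)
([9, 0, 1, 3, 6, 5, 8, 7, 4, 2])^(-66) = (0 2)(1 9)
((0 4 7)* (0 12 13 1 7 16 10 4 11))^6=((0 11)(1 7 12 13)(4 16 10))^6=(16)(1 12)(7 13)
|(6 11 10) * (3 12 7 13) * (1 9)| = 12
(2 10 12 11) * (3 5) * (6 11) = (2 10 12 6 11)(3 5) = [0, 1, 10, 5, 4, 3, 11, 7, 8, 9, 12, 2, 6]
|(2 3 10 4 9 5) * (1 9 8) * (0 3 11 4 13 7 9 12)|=13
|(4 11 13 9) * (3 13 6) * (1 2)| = 6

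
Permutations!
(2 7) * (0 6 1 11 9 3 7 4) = [6, 11, 4, 7, 0, 5, 1, 2, 8, 3, 10, 9] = (0 6 1 11 9 3 7 2 4)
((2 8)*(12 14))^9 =((2 8)(12 14))^9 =(2 8)(12 14)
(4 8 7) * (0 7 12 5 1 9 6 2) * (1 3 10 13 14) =(0 7 4 8 12 5 3 10 13 14 1 9 6 2) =[7, 9, 0, 10, 8, 3, 2, 4, 12, 6, 13, 11, 5, 14, 1]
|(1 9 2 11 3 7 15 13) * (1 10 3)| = |(1 9 2 11)(3 7 15 13 10)| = 20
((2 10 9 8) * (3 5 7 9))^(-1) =(2 8 9 7 5 3 10)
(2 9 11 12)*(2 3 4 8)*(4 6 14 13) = (2 9 11 12 3 6 14 13 4 8) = [0, 1, 9, 6, 8, 5, 14, 7, 2, 11, 10, 12, 3, 4, 13]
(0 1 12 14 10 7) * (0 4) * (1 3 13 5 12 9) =(0 3 13 5 12 14 10 7 4)(1 9) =[3, 9, 2, 13, 0, 12, 6, 4, 8, 1, 7, 11, 14, 5, 10]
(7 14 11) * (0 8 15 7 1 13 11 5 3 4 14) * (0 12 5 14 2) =[8, 13, 0, 4, 2, 3, 6, 12, 15, 9, 10, 1, 5, 11, 14, 7] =(0 8 15 7 12 5 3 4 2)(1 13 11)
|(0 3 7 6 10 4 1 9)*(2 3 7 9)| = 9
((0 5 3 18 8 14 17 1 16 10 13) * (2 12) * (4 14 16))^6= ((0 5 3 18 8 16 10 13)(1 4 14 17)(2 12))^6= (0 10 8 3)(1 14)(4 17)(5 13 16 18)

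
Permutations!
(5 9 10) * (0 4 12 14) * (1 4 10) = (0 10 5 9 1 4 12 14) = [10, 4, 2, 3, 12, 9, 6, 7, 8, 1, 5, 11, 14, 13, 0]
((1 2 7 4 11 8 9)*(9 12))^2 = (1 7 11 12)(2 4 8 9)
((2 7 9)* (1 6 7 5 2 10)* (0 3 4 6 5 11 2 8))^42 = (11)(0 4 7 10 5)(1 8 3 6 9)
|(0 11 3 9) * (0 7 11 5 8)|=12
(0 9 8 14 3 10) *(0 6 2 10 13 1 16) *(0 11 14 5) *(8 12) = (0 9 12 8 5)(1 16 11 14 3 13)(2 10 6) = [9, 16, 10, 13, 4, 0, 2, 7, 5, 12, 6, 14, 8, 1, 3, 15, 11]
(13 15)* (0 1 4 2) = (0 1 4 2)(13 15) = [1, 4, 0, 3, 2, 5, 6, 7, 8, 9, 10, 11, 12, 15, 14, 13]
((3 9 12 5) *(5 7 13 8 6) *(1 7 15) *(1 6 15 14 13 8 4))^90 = ((1 7 8 15 6 5 3 9 12 14 13 4))^90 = (1 3)(4 5)(6 13)(7 9)(8 12)(14 15)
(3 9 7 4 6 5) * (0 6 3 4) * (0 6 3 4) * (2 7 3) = [2, 1, 7, 9, 4, 0, 5, 6, 8, 3] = (0 2 7 6 5)(3 9)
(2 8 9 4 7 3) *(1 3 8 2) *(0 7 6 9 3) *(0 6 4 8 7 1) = (0 1 6 9 8 3) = [1, 6, 2, 0, 4, 5, 9, 7, 3, 8]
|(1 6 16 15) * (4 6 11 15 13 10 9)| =6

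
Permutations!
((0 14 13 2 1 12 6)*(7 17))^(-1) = (0 6 12 1 2 13 14)(7 17)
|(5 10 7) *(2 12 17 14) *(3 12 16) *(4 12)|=21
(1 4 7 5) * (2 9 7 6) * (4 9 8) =[0, 9, 8, 3, 6, 1, 2, 5, 4, 7] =(1 9 7 5)(2 8 4 6)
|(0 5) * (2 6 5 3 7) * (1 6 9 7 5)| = 6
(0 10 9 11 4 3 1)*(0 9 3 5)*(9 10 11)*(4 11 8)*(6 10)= (11)(0 8 4 5)(1 6 10 3)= [8, 6, 2, 1, 5, 0, 10, 7, 4, 9, 3, 11]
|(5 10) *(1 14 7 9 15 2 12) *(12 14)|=|(1 12)(2 14 7 9 15)(5 10)|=10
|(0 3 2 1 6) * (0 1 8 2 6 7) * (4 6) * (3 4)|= |(0 4 6 1 7)(2 8)|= 10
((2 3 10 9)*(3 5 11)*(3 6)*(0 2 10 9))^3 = ((0 2 5 11 6 3 9 10))^3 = (0 11 9 2 6 10 5 3)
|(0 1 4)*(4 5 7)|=5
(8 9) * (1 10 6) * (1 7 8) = [0, 10, 2, 3, 4, 5, 7, 8, 9, 1, 6] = (1 10 6 7 8 9)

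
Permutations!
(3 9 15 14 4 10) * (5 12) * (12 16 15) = (3 9 12 5 16 15 14 4 10) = [0, 1, 2, 9, 10, 16, 6, 7, 8, 12, 3, 11, 5, 13, 4, 14, 15]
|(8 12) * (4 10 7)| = |(4 10 7)(8 12)| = 6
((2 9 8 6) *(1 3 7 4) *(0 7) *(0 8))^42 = ((0 7 4 1 3 8 6 2 9))^42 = (0 6 1)(2 3 7)(4 9 8)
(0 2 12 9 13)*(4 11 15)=(0 2 12 9 13)(4 11 15)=[2, 1, 12, 3, 11, 5, 6, 7, 8, 13, 10, 15, 9, 0, 14, 4]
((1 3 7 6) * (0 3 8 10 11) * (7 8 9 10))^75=(0 7 9)(1 11 8)(3 6 10)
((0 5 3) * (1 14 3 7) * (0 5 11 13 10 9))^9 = (0 9 10 13 11)(1 7 5 3 14)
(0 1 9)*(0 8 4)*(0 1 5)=(0 5)(1 9 8 4)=[5, 9, 2, 3, 1, 0, 6, 7, 4, 8]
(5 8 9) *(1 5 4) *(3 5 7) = (1 7 3 5 8 9 4) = [0, 7, 2, 5, 1, 8, 6, 3, 9, 4]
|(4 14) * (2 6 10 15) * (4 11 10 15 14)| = |(2 6 15)(10 14 11)| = 3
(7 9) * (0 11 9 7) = (0 11 9) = [11, 1, 2, 3, 4, 5, 6, 7, 8, 0, 10, 9]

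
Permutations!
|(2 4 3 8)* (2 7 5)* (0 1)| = 6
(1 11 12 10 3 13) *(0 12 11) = (0 12 10 3 13 1) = [12, 0, 2, 13, 4, 5, 6, 7, 8, 9, 3, 11, 10, 1]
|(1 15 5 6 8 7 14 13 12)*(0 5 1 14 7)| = |(0 5 6 8)(1 15)(12 14 13)| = 12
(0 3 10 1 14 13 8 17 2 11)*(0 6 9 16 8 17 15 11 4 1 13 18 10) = [3, 14, 4, 0, 1, 5, 9, 7, 15, 16, 13, 6, 12, 17, 18, 11, 8, 2, 10] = (0 3)(1 14 18 10 13 17 2 4)(6 9 16 8 15 11)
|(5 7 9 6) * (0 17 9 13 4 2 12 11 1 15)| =|(0 17 9 6 5 7 13 4 2 12 11 1 15)| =13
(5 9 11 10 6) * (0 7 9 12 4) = (0 7 9 11 10 6 5 12 4) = [7, 1, 2, 3, 0, 12, 5, 9, 8, 11, 6, 10, 4]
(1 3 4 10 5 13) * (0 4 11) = [4, 3, 2, 11, 10, 13, 6, 7, 8, 9, 5, 0, 12, 1] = (0 4 10 5 13 1 3 11)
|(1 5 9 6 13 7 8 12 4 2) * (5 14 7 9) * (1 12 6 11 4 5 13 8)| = 42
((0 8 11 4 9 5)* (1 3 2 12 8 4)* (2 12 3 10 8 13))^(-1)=(0 5 9 4)(1 11 8 10)(2 13 12 3)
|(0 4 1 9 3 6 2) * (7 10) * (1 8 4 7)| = |(0 7 10 1 9 3 6 2)(4 8)| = 8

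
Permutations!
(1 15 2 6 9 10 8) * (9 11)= (1 15 2 6 11 9 10 8)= [0, 15, 6, 3, 4, 5, 11, 7, 1, 10, 8, 9, 12, 13, 14, 2]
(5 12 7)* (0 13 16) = (0 13 16)(5 12 7) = [13, 1, 2, 3, 4, 12, 6, 5, 8, 9, 10, 11, 7, 16, 14, 15, 0]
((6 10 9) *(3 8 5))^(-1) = (3 5 8)(6 9 10)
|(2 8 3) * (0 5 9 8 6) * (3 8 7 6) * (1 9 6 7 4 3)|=15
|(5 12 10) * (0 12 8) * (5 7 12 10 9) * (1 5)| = 8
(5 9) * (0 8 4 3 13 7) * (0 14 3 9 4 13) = (0 8 13 7 14 3)(4 9 5) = [8, 1, 2, 0, 9, 4, 6, 14, 13, 5, 10, 11, 12, 7, 3]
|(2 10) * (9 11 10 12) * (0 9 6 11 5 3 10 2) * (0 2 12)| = 6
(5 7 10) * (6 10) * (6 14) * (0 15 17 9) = (0 15 17 9)(5 7 14 6 10) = [15, 1, 2, 3, 4, 7, 10, 14, 8, 0, 5, 11, 12, 13, 6, 17, 16, 9]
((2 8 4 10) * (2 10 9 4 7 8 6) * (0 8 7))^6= (10)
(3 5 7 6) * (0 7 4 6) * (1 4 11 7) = (0 1 4 6 3 5 11 7) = [1, 4, 2, 5, 6, 11, 3, 0, 8, 9, 10, 7]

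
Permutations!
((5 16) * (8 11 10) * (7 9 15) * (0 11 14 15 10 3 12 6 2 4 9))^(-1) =(0 7 15 14 8 10 9 4 2 6 12 3 11)(5 16)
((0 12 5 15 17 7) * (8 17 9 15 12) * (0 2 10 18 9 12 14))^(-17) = (0 9 17 12 2 14 18 8 15 7 5 10)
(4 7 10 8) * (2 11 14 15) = [0, 1, 11, 3, 7, 5, 6, 10, 4, 9, 8, 14, 12, 13, 15, 2] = (2 11 14 15)(4 7 10 8)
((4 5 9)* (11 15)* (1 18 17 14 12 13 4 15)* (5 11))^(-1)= ((1 18 17 14 12 13 4 11)(5 9 15))^(-1)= (1 11 4 13 12 14 17 18)(5 15 9)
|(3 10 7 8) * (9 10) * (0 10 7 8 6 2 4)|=|(0 10 8 3 9 7 6 2 4)|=9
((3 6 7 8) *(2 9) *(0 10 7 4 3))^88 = (10)(3 6 4)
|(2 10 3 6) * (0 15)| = |(0 15)(2 10 3 6)| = 4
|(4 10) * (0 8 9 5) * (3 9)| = |(0 8 3 9 5)(4 10)| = 10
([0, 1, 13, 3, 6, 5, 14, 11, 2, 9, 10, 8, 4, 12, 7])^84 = (2 4 7)(6 11 13)(8 12 14)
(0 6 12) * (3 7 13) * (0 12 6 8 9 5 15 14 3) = (0 8 9 5 15 14 3 7 13) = [8, 1, 2, 7, 4, 15, 6, 13, 9, 5, 10, 11, 12, 0, 3, 14]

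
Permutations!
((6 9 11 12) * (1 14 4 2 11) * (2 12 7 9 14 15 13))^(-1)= ((1 15 13 2 11 7 9)(4 12 6 14))^(-1)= (1 9 7 11 2 13 15)(4 14 6 12)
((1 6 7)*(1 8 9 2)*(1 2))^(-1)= (1 9 8 7 6)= ((1 6 7 8 9))^(-1)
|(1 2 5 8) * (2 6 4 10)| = |(1 6 4 10 2 5 8)| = 7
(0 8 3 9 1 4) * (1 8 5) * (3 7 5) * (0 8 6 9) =(0 3)(1 4 8 7 5)(6 9) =[3, 4, 2, 0, 8, 1, 9, 5, 7, 6]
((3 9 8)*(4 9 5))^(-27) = (3 9 5 8 4)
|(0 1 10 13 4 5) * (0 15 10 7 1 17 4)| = 14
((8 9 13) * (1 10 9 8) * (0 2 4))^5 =((0 2 4)(1 10 9 13))^5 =(0 4 2)(1 10 9 13)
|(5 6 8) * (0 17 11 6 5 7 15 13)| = |(0 17 11 6 8 7 15 13)| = 8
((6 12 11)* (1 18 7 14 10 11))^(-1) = ((1 18 7 14 10 11 6 12))^(-1) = (1 12 6 11 10 14 7 18)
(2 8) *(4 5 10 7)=[0, 1, 8, 3, 5, 10, 6, 4, 2, 9, 7]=(2 8)(4 5 10 7)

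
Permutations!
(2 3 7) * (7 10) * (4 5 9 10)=(2 3 4 5 9 10 7)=[0, 1, 3, 4, 5, 9, 6, 2, 8, 10, 7]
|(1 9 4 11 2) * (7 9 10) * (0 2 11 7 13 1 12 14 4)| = |(0 2 12 14 4 7 9)(1 10 13)| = 21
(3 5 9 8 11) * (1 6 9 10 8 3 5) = (1 6 9 3)(5 10 8 11) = [0, 6, 2, 1, 4, 10, 9, 7, 11, 3, 8, 5]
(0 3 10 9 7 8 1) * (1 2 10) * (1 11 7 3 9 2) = [9, 0, 10, 11, 4, 5, 6, 8, 1, 3, 2, 7] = (0 9 3 11 7 8 1)(2 10)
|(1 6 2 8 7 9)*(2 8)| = |(1 6 8 7 9)| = 5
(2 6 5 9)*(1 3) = [0, 3, 6, 1, 4, 9, 5, 7, 8, 2] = (1 3)(2 6 5 9)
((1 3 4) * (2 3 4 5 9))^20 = ((1 4)(2 3 5 9))^20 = (9)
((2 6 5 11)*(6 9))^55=(11)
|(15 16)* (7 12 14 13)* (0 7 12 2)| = |(0 7 2)(12 14 13)(15 16)| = 6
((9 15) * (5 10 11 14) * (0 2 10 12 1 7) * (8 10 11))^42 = ((0 2 11 14 5 12 1 7)(8 10)(9 15))^42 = (15)(0 11 5 1)(2 14 12 7)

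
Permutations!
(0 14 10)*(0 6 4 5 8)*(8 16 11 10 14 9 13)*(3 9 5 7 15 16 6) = (0 5 6 4 7 15 16 11 10 3 9 13 8) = [5, 1, 2, 9, 7, 6, 4, 15, 0, 13, 3, 10, 12, 8, 14, 16, 11]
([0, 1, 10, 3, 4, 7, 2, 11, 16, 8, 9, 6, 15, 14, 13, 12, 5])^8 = [0, 1, 6, 3, 4, 16, 11, 5, 9, 10, 2, 7, 12, 13, 14, 15, 8]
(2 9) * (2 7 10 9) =(7 10 9) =[0, 1, 2, 3, 4, 5, 6, 10, 8, 7, 9]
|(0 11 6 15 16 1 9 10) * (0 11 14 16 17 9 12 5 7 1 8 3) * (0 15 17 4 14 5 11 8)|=|(0 5 7 1 12 11 6 17 9 10 8 3 15 4 14 16)|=16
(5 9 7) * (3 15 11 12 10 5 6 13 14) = [0, 1, 2, 15, 4, 9, 13, 6, 8, 7, 5, 12, 10, 14, 3, 11] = (3 15 11 12 10 5 9 7 6 13 14)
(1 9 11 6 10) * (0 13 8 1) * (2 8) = [13, 9, 8, 3, 4, 5, 10, 7, 1, 11, 0, 6, 12, 2] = (0 13 2 8 1 9 11 6 10)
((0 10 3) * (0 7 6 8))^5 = (0 8 6 7 3 10)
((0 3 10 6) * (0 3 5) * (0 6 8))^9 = ((0 5 6 3 10 8))^9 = (0 3)(5 10)(6 8)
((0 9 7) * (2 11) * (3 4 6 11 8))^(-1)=(0 7 9)(2 11 6 4 3 8)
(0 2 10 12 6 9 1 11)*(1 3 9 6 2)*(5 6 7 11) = [1, 5, 10, 9, 4, 6, 7, 11, 8, 3, 12, 0, 2] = (0 1 5 6 7 11)(2 10 12)(3 9)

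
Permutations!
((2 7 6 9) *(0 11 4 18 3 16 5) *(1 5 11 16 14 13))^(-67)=((0 16 11 4 18 3 14 13 1 5)(2 7 6 9))^(-67)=(0 4 14 5 11 3 1 16 18 13)(2 7 6 9)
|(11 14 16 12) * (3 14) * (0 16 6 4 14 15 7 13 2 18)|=30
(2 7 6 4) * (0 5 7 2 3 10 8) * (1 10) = (0 5 7 6 4 3 1 10 8) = [5, 10, 2, 1, 3, 7, 4, 6, 0, 9, 8]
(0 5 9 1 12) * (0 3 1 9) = (0 5)(1 12 3) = [5, 12, 2, 1, 4, 0, 6, 7, 8, 9, 10, 11, 3]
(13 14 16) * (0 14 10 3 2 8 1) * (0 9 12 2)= [14, 9, 8, 0, 4, 5, 6, 7, 1, 12, 3, 11, 2, 10, 16, 15, 13]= (0 14 16 13 10 3)(1 9 12 2 8)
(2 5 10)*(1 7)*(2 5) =(1 7)(5 10) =[0, 7, 2, 3, 4, 10, 6, 1, 8, 9, 5]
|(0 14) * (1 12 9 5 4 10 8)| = |(0 14)(1 12 9 5 4 10 8)| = 14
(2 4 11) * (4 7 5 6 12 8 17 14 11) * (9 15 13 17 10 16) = (2 7 5 6 12 8 10 16 9 15 13 17 14 11) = [0, 1, 7, 3, 4, 6, 12, 5, 10, 15, 16, 2, 8, 17, 11, 13, 9, 14]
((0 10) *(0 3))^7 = (0 10 3)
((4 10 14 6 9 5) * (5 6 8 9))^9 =(4 14 9 5 10 8 6) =((4 10 14 8 9 6 5))^9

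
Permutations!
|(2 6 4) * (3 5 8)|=3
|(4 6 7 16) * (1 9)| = |(1 9)(4 6 7 16)| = 4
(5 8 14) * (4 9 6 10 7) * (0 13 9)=(0 13 9 6 10 7 4)(5 8 14)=[13, 1, 2, 3, 0, 8, 10, 4, 14, 6, 7, 11, 12, 9, 5]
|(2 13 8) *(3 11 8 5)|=6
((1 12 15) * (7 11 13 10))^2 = ((1 12 15)(7 11 13 10))^2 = (1 15 12)(7 13)(10 11)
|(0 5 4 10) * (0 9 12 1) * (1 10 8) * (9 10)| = |(0 5 4 8 1)(9 12)| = 10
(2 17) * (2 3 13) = (2 17 3 13) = [0, 1, 17, 13, 4, 5, 6, 7, 8, 9, 10, 11, 12, 2, 14, 15, 16, 3]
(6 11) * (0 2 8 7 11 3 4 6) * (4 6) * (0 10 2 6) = (0 6 3)(2 8 7 11 10) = [6, 1, 8, 0, 4, 5, 3, 11, 7, 9, 2, 10]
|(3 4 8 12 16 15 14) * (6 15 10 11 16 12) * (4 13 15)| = 12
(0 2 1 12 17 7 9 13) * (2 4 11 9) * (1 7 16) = (0 4 11 9 13)(1 12 17 16)(2 7) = [4, 12, 7, 3, 11, 5, 6, 2, 8, 13, 10, 9, 17, 0, 14, 15, 1, 16]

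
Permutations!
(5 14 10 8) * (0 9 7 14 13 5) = [9, 1, 2, 3, 4, 13, 6, 14, 0, 7, 8, 11, 12, 5, 10] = (0 9 7 14 10 8)(5 13)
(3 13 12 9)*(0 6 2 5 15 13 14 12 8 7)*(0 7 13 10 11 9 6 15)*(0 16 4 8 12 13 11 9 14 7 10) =[15, 1, 5, 7, 8, 16, 2, 10, 11, 3, 9, 14, 6, 12, 13, 0, 4] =(0 15)(2 5 16 4 8 11 14 13 12 6)(3 7 10 9)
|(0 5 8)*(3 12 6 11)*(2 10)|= |(0 5 8)(2 10)(3 12 6 11)|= 12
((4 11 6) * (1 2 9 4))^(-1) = ((1 2 9 4 11 6))^(-1) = (1 6 11 4 9 2)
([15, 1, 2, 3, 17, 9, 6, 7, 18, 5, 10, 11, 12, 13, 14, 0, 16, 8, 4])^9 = [15, 1, 2, 3, 17, 9, 6, 7, 18, 5, 10, 11, 12, 13, 14, 0, 16, 8, 4]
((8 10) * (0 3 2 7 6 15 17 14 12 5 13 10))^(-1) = ((0 3 2 7 6 15 17 14 12 5 13 10 8))^(-1) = (0 8 10 13 5 12 14 17 15 6 7 2 3)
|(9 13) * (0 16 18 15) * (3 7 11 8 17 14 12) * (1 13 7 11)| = |(0 16 18 15)(1 13 9 7)(3 11 8 17 14 12)| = 12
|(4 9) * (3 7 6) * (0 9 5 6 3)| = 10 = |(0 9 4 5 6)(3 7)|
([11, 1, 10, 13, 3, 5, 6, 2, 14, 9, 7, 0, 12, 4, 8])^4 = (14)(2 10 7)(3 13 4)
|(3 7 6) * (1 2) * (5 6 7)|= 6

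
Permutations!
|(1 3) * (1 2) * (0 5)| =6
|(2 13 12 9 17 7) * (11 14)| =6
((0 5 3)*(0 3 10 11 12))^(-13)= ((0 5 10 11 12))^(-13)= (0 10 12 5 11)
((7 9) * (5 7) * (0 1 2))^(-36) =((0 1 2)(5 7 9))^(-36) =(9)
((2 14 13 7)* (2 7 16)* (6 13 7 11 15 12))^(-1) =(2 16 13 6 12 15 11 7 14)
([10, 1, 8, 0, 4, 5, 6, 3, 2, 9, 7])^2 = (0 7)(3 10)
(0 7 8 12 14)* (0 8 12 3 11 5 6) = [7, 1, 2, 11, 4, 6, 0, 12, 3, 9, 10, 5, 14, 13, 8] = (0 7 12 14 8 3 11 5 6)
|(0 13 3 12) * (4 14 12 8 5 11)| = |(0 13 3 8 5 11 4 14 12)| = 9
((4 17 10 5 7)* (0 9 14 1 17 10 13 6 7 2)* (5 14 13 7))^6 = (17)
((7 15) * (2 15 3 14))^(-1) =((2 15 7 3 14))^(-1) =(2 14 3 7 15)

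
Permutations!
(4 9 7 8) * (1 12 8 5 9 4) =(1 12 8)(5 9 7) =[0, 12, 2, 3, 4, 9, 6, 5, 1, 7, 10, 11, 8]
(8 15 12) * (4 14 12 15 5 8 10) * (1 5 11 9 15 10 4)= (1 5 8 11 9 15 10)(4 14 12)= [0, 5, 2, 3, 14, 8, 6, 7, 11, 15, 1, 9, 4, 13, 12, 10]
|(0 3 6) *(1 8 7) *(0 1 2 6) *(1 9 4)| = 14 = |(0 3)(1 8 7 2 6 9 4)|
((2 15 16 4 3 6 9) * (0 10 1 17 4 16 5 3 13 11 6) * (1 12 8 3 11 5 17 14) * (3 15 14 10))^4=(1 15 5 2 12 4 6)(8 13 9 10 17 11 14)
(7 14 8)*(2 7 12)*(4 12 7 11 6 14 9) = (2 11 6 14 8 7 9 4 12) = [0, 1, 11, 3, 12, 5, 14, 9, 7, 4, 10, 6, 2, 13, 8]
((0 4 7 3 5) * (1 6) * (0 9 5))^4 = (9) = ((0 4 7 3)(1 6)(5 9))^4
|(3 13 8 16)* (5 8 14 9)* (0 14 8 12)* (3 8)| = |(0 14 9 5 12)(3 13)(8 16)| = 10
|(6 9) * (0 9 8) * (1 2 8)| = |(0 9 6 1 2 8)| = 6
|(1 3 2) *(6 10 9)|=3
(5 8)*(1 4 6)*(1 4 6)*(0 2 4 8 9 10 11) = (0 2 4 1 6 8 5 9 10 11) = [2, 6, 4, 3, 1, 9, 8, 7, 5, 10, 11, 0]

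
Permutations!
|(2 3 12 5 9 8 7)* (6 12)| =|(2 3 6 12 5 9 8 7)| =8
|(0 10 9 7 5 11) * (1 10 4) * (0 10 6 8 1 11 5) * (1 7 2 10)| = |(0 4 11 1 6 8 7)(2 10 9)| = 21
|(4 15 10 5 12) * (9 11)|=|(4 15 10 5 12)(9 11)|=10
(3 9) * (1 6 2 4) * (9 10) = (1 6 2 4)(3 10 9) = [0, 6, 4, 10, 1, 5, 2, 7, 8, 3, 9]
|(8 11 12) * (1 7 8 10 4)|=7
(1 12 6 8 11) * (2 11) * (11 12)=(1 11)(2 12 6 8)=[0, 11, 12, 3, 4, 5, 8, 7, 2, 9, 10, 1, 6]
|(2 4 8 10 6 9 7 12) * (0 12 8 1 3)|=30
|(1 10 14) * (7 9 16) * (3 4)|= |(1 10 14)(3 4)(7 9 16)|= 6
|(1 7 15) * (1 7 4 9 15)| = 5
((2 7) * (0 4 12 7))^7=((0 4 12 7 2))^7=(0 12 2 4 7)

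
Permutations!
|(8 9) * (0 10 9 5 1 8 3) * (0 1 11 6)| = 9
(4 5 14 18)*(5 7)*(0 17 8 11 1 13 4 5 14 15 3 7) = (0 17 8 11 1 13 4)(3 7 14 18 5 15) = [17, 13, 2, 7, 0, 15, 6, 14, 11, 9, 10, 1, 12, 4, 18, 3, 16, 8, 5]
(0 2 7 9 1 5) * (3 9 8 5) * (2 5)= (0 5)(1 3 9)(2 7 8)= [5, 3, 7, 9, 4, 0, 6, 8, 2, 1]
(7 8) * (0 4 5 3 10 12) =[4, 1, 2, 10, 5, 3, 6, 8, 7, 9, 12, 11, 0] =(0 4 5 3 10 12)(7 8)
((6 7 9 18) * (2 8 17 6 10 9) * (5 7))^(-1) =((2 8 17 6 5 7)(9 18 10))^(-1) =(2 7 5 6 17 8)(9 10 18)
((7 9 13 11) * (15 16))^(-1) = ((7 9 13 11)(15 16))^(-1) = (7 11 13 9)(15 16)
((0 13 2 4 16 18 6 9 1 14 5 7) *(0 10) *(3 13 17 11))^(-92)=(0 13 18 14)(1 10 3 16)(2 6 5 17)(4 9 7 11)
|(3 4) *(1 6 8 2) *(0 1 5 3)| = 8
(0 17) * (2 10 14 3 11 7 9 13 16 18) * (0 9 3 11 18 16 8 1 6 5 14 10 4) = (0 17 9 13 8 1 6 5 14 11 7 3 18 2 4) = [17, 6, 4, 18, 0, 14, 5, 3, 1, 13, 10, 7, 12, 8, 11, 15, 16, 9, 2]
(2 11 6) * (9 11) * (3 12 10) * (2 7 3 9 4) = [0, 1, 4, 12, 2, 5, 7, 3, 8, 11, 9, 6, 10] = (2 4)(3 12 10 9 11 6 7)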